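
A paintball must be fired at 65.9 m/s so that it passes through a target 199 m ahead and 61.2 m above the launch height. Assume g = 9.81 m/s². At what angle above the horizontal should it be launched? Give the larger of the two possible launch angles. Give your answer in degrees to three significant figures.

Trajectory: y = x tanθ − g x² (1 + tan²θ)/(2v₀²). With x = 199, y = 61.2, v₀ = 65.9, g = 9.81:
44.73 tan²θ − 199 tanθ + (105.9) = 0.
tanθ = [199 ± √(199² − 4 × 44.73 × (105.9))] / (2 × 44.73) = (199 ± 143.7) / 89.45, giving tanθ = 0.6182 or 3.831.
θ = 31.72° or 75.37°; the larger is 75.37°.

75.4°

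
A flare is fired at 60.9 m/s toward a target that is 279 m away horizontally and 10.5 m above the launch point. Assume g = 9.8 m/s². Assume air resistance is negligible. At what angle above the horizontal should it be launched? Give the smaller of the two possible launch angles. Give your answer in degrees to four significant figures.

Trajectory: y = x tanθ − g x² (1 + tan²θ)/(2v₀²). With x = 279, y = 10.5, v₀ = 60.9, g = 9.80:
102.8 tan²θ − 279 tanθ + (113.3) = 0.
tanθ = [279 ± √(279² − 4 × 102.8 × (113.3))] / (2 × 102.8) = (279 ± 176.7) / 205.7, giving tanθ = 0.4975 or 2.215.
θ = 26.45° or 65.71°; the smaller is 26.45°.

26.45°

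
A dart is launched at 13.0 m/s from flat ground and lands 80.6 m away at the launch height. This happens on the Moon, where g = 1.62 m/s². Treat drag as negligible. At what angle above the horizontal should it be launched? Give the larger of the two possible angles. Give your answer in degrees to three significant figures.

R = v₀² sin 2θ / g gives sin 2θ = gR/v₀² = 1.62·80.6/13.0² = 0.7726.
2θ = 50.59° or 180° − 50.59° = 129.4°, so θ = 25.29° or 64.71°.
The larger angle is 64.71°.

64.7°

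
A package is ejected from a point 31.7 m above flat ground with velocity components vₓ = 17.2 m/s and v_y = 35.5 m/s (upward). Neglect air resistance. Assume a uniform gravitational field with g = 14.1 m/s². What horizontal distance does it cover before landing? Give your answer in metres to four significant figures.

Vertical motion (up positive, ground at y = 0): 7.050 t² − (35.50) t − 31.7 = 0, so t = (35.50 + √(35.50² + 2·14.1·31.7)) / 14.1 = (35.50 + 46.41) / 14.1 = 5.809 s.
Horizontal distance: R = vₓ t = 17.20 × 5.809 = 99.92 m.

99.92 m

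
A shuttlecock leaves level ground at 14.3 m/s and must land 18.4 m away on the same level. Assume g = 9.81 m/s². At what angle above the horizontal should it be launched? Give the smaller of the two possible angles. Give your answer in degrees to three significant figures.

31.0°

From R = (v₀²/g) sin 2θ: sin 2θ = 9.81 × 18.4 / 204.49 = 0.8827.
2θ = 61.97° or 180° − 61.97° = 118.0°, so θ = 30.99° or 59.01°.
The smaller angle is 30.99°.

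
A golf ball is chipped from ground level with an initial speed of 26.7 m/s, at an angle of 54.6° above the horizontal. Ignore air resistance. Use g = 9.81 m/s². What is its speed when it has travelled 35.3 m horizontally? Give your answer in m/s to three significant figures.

15.5 m/s

Resolve: vₓ = 26.70 cos 54.6° = 15.47 m/s and v_y0 = 26.70 sin 54.6° = 21.76 m/s.
x = vₓ t ⇒ t = 35.3/15.47 = 2.282 s.
Vertical velocity there: v_y = v_y0 − g t = 21.76 − 9.81 × 2.282 = −0.6255 m/s.
Speed: √(vₓ² + v_y²) = √(15.47² + 0.6255²) = 15.48 m/s.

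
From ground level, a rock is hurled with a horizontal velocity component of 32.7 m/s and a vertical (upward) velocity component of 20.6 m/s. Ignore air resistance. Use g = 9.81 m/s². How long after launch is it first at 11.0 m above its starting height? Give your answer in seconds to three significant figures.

Require v_y0 t − ½ g t² = 11.0, i.e. 4.905 t² − 20.60 t + 11.0 = 0.
Quadratic formula: t = (20.60 ± √208.54) / 9.81 = (20.60 ± 14.44) / 9.81 → t = 0.6278 s or 3.572 s.
The first (ascending) time is 0.6278 s.

0.628 s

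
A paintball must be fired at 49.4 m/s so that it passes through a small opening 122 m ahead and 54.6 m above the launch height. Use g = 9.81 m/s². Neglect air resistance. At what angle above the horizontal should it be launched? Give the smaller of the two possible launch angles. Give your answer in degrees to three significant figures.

Trajectory: y = x tanθ − g x² (1 + tan²θ)/(2v₀²). With x = 122, y = 54.6, v₀ = 49.4, g = 9.81:
29.92 tan²θ − 122 tanθ + (84.52) = 0.
tanθ = [122 ± √(122² − 4 × 29.92 × (84.52))] / (2 × 29.92) = (122 ± 69.07) / 59.83, giving tanθ = 0.8847 or 3.193.
θ = 41.50° or 72.61°; the smaller is 41.50°.

41.5°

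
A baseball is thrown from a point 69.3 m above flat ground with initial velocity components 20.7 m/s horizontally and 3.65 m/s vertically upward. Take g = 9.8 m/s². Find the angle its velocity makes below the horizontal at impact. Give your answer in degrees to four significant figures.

60.80°

Vertical motion (up positive, ground at y = 0): 4.900 t² − (3.650) t − 69.3 = 0, so t = (3.650 + √(3.650² + 2·9.80·69.3)) / 9.80 = (3.650 + 37.04) / 9.80 = 4.152 s.
At impact: v_y = v_y0 − g t = −37.04 m/s; vₓ = 20.70 m/s.
Angle below horizontal: arctan(|v_y|/vₓ) = arctan(37.04/20.70) = 60.80°.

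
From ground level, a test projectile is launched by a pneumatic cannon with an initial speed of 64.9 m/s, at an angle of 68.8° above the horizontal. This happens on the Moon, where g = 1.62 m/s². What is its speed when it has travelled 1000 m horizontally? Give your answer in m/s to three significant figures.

25.0 m/s

Components: vₓ = 64.90 cos 68.8° = 23.47 m/s, v_y0 = 64.90 sin 68.8° = 60.51 m/s.
Time to reach x = 1000 m: t = x/vₓ = 1000/23.47 = 42.61 s.
Vertical velocity there: v_y = v_y0 − g t = 60.51 − 1.62 × 42.61 = −8.518 m/s.
Speed: √(vₓ² + v_y²) = √(23.47² + 8.518²) = 24.97 m/s.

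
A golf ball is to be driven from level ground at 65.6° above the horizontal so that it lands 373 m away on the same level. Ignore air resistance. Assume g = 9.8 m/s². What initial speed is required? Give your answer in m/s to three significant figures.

On level ground R = v₀² sin 2θ / g ⇒ v₀ = √(gR / sin 2θ).
v₀ = √(9.80 × 373 / sin 131.2°) = √(3655 / 0.7524) = √4858.2 = 69.70 m/s.

69.7 m/s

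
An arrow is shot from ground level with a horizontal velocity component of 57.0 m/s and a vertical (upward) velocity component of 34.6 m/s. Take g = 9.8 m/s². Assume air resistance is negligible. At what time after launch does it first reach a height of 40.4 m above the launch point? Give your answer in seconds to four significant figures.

Height y(t) = 34.60 t − 4.900 t² = 40.4 gives 4.900 t² − 34.60 t + 40.4 = 0.
Quadratic formula: t = (34.60 ± √405.32) / 9.80 = (34.60 ± 20.13) / 9.80 → t = 1.476 s or 5.585 s.
The first (ascending) time is 1.476 s.

1.476 s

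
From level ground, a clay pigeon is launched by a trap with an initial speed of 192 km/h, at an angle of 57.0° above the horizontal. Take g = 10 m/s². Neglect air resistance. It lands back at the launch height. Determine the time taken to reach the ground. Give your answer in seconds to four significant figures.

Convert: 192 km/h = 192/3.6 = 53.33 m/s.
Resolve: vₓ = 53.33 cos 57.0° = 29.05 m/s and v_y0 = 53.33 sin 57.0° = 44.73 m/s.
Landing at launch height ⇒ T = 2 v_y0 / g = 2 × 44.73 / 10.0 = 8.946 s.

8.946 s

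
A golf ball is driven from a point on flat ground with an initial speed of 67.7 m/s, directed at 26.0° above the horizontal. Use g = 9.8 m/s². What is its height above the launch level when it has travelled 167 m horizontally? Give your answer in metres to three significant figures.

44.5 m

Resolve: vₓ = 67.70 cos 26.0° = 60.85 m/s and v_y0 = 67.70 sin 26.0° = 29.68 m/s.
At x = 167 m, t = x/vₓ = 167/60.85 = 2.745 s.
Height: y = v_y0 t − ½ g t² = 29.68 × 2.745 − 4.900 × 2.745² = 81.45 − 36.91 = 44.54 m.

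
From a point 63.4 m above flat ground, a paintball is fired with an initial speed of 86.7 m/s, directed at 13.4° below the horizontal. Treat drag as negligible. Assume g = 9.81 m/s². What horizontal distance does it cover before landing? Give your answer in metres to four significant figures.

vₓ = 86.70 cos 13.4° = 84.34 m/s; v_y0 = −20.09 m/s (downward).
The projectile lands when y = 63.4 + (−20.09) t − ½·9.81·t² = 0. Positive root: t = (−20.09 + √(20.09² + 2·9.81·63.4)) / 9.81 = (−20.09 + 40.59) / 9.81 = 2.090 s.
Horizontal distance: R = vₓ t = 84.34 × 2.090 = 176.2 m.

176.2 m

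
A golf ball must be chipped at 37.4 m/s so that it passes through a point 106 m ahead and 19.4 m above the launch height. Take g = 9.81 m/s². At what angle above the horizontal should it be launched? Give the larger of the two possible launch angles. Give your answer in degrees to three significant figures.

62.3°

Trajectory: y = x tanθ − g x² (1 + tan²θ)/(2v₀²). With x = 106, y = 19.4, v₀ = 37.4, g = 9.81:
39.40 tan²θ − 106 tanθ + (58.80) = 0.
tanθ = [106 ± √(106² − 4 × 39.40 × (58.80))] / (2 × 39.40) = (106 ± 44.37) / 78.80, giving tanθ = 0.7821 or 1.908.
θ = 38.03° or 62.34°; the larger is 62.34°.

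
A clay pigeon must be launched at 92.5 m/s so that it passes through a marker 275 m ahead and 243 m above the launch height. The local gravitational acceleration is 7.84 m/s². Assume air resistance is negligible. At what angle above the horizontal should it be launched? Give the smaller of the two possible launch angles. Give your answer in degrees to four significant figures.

Trajectory: y = x tanθ − g x² (1 + tan²θ)/(2v₀²). With x = 275, y = 243, v₀ = 92.5, g = 7.84:
34.65 tan²θ − 275 tanθ + (277.6) = 0.
tanθ = [275 ± √(275² − 4 × 34.65 × (277.6))] / (2 × 34.65) = (275 ± 192.7) / 69.29, giving tanθ = 1.187 or 6.750.
θ = 49.89° or 81.57°; the smaller is 49.89°.

49.89°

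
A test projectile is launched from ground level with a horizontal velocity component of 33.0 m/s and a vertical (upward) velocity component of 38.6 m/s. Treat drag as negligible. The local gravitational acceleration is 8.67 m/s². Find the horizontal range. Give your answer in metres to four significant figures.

Flight time T = 2 v_y0 / g = 8.904 s.
Range: R = vₓ T = 33.00 × 8.904 = 293.8 m.

293.8 m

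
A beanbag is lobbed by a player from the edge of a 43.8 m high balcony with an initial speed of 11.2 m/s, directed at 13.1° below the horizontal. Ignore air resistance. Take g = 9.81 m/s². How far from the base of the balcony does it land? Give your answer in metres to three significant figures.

vₓ = 11.20 cos 13.1° = 10.91 m/s; v_y0 = −2.538 m/s (downward).
Vertical motion (up positive, ground at y = 0): 4.905 t² − (−2.538) t − 43.8 = 0, so t = (−2.538 + √(2.538² + 2·9.81·43.8)) / 9.81 = (−2.538 + 29.42) / 9.81 = 2.741 s.
Horizontal distance: R = vₓ t = 10.91 × 2.741 = 29.90 m.

29.9 m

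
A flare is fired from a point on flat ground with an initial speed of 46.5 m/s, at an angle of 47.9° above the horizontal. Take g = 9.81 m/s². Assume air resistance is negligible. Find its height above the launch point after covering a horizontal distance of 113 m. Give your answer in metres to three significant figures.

60.6 m

Components: vₓ = 46.50 cos 47.9° = 31.17 m/s, v_y0 = 46.50 sin 47.9° = 34.50 m/s.
At x = 113 m, t = x/vₓ = 113/31.17 = 3.625 s.
Height: y = v_y0 t − ½ g t² = 34.50 × 3.625 − 4.905 × 3.625² = 125.1 − 64.44 = 60.61 m.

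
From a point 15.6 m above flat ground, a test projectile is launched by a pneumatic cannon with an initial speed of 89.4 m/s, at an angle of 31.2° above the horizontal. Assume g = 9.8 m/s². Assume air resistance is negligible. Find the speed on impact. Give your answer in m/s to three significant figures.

Horizontal component vₓ = 89.40 cos 31.2° = 76.47 m/s; vertical v_y0 = 89.40 sin 31.2° = 46.31 m/s.
The projectile lands when y = 15.6 + (46.31) t − ½·9.80·t² = 0. Positive root: t = (46.31 + √(46.31² + 2·9.80·15.6)) / 9.80 = (46.31 + 49.50) / 9.80 = 9.777 s.
Vertical velocity at impact: v_y = v_y0 − g t = 46.31 − 9.80 × 9.777 = −49.50 m/s.
Speed: |v| = √(vₓ² + v_y²) = √(76.47² + 49.50²) = 91.09 m/s.

91.1 m/s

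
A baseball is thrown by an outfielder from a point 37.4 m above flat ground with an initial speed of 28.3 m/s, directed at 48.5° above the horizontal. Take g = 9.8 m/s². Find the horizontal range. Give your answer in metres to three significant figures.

106 m

vₓ = 28.30 cos 48.5° = 18.75 m/s; v_y0 = 28.30 sin 48.5° = 21.20 m/s.
The projectile lands when y = 37.4 + (21.20) t − ½·9.80·t² = 0. Positive root: t = (21.20 + √(21.20² + 2·9.80·37.4)) / 9.80 = (21.20 + 34.38) / 9.80 = 5.671 s.
Horizontal distance: R = vₓ t = 18.75 × 5.671 = 106.4 m.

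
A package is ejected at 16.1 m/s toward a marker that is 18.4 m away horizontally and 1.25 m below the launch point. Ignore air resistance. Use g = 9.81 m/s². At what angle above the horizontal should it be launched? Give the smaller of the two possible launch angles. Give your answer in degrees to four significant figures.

17.47°

Trajectory: y = x tanθ − g x² (1 + tan²θ)/(2v₀²). With x = 18.4, y = −1.25, v₀ = 16.1, g = 9.81:
6.407 tan²θ − 18.4 tanθ + (5.157) = 0.
tanθ = [18.4 ± √(18.4² − 4 × 6.407 × (5.157))] / (2 × 6.407) = (18.4 ± 14.37) / 12.81, giving tanθ = 0.3147 or 2.557.
θ = 17.47° or 68.64°; the smaller is 17.47°.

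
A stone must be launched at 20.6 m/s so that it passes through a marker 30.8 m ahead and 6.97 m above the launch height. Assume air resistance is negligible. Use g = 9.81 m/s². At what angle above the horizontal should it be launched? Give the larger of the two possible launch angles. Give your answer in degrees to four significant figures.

63.26°

Trajectory: y = x tanθ − g x² (1 + tan²θ)/(2v₀²). With x = 30.8, y = 6.97, v₀ = 20.6, g = 9.81:
10.96 tan²θ − 30.8 tanθ + (17.93) = 0.
tanθ = [30.8 ± √(30.8² − 4 × 10.96 × (17.93))] / (2 × 10.96) = (30.8 ± 12.73) / 21.93, giving tanθ = 0.8241 or 1.985.
θ = 39.49° or 63.26°; the larger is 63.26°.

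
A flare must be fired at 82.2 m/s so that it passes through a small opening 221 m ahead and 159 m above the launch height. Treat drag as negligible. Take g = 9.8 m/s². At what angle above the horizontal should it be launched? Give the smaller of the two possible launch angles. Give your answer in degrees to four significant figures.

46.66°

Trajectory: y = x tanθ − g x² (1 + tan²θ)/(2v₀²). With x = 221, y = 159, v₀ = 82.2, g = 9.80:
35.42 tan²θ − 221 tanθ + (194.4) = 0.
tanθ = [221 ± √(221² − 4 × 35.42 × (194.4))] / (2 × 35.42) = (221 ± 145.9) / 70.84, giving tanθ = 1.060 or 5.180.
θ = 46.66° or 79.07°; the smaller is 46.66°.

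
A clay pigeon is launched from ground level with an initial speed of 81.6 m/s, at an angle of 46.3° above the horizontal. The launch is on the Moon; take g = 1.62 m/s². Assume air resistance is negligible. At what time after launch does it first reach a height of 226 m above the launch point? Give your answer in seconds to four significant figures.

4.057 s

vₓ = 81.60 cos 46.3° = 56.38 m/s; v_y0 = 81.60 sin 46.3° = 58.99 m/s.
Require v_y0 t − ½ g t² = 226, i.e. 0.8100 t² − 58.99 t + 226 = 0.
Quadratic formula: t = (58.99 ± √2748.1) / 1.62 = (58.99 ± 52.42) / 1.62 → t = 4.057 s or 68.78 s.
The first (ascending) time is 4.057 s.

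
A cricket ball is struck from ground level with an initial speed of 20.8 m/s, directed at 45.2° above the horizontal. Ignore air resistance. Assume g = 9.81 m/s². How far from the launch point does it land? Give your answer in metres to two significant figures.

44 m

Components: vₓ = 20.80 cos 45.2° = 14.66 m/s, v_y0 = 20.80 sin 45.2° = 14.76 m/s.
Time aloft: T = 2 v_y0 / g = 2 × 14.76 / 9.81 = 3.009 s.
Horizontal distance R = vₓ T = 14.66 × 3.009 = 44.10 m.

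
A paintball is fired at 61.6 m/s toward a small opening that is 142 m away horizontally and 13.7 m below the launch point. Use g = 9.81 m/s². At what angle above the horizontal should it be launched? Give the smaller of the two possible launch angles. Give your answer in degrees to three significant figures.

Trajectory: y = x tanθ − g x² (1 + tan²θ)/(2v₀²). With x = 142, y = −13.7, v₀ = 61.6, g = 9.81:
26.06 tan²θ − 142 tanθ + (12.36) = 0.
tanθ = [142 ± √(142² − 4 × 26.06 × (12.36))] / (2 × 26.06) = (142 ± 137.4) / 52.13, giving tanθ = 0.08851 or 5.359.
θ = 5.058° or 79.43°; the smaller is 5.058°.

5.06°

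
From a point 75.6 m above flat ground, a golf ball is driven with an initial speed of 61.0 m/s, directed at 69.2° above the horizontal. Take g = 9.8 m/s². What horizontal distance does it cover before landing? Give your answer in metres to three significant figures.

vₓ = 61.00 cos 69.2° = 21.66 m/s; v_y0 = 61.00 sin 69.2° = 57.02 m/s.
The projectile lands when y = 75.6 + (57.02) t − ½·9.80·t² = 0. Positive root: t = (57.02 + √(57.02² + 2·9.80·75.6)) / 9.80 = (57.02 + 68.80) / 9.80 = 12.84 s.
Horizontal distance: R = vₓ t = 21.66 × 12.84 = 278.1 m.

278 m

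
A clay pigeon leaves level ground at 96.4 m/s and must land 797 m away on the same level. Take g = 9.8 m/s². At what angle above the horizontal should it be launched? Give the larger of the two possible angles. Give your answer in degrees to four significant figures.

61.40°

From R = (v₀²/g) sin 2θ: sin 2θ = 9.80 × 797 / 9293.0 = 0.8405.
2θ = 57.19° or 180° − 57.19° = 122.8°, so θ = 28.60° or 61.40°.
The larger angle is 61.40°.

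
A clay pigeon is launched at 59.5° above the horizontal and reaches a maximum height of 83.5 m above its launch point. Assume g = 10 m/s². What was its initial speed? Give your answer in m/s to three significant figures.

47.4 m/s

At the peak v_y = 0, so v_y0 = √(2gH) = √(2 × 10.0 × 83.5) = 40.87 m/s.
v_y0 = v₀ sin θ ⇒ v₀ = 40.87 / sin 59.5° = 47.43 m/s.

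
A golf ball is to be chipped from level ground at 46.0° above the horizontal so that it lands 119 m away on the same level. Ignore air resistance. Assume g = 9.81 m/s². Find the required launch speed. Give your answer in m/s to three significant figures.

34.2 m/s

On level ground R = v₀² sin 2θ / g ⇒ v₀ = √(gR / sin 2θ).
v₀ = √(9.81 × 119 / sin 92.00°) = √(1167 / 0.9994) = √1168.1 = 34.18 m/s.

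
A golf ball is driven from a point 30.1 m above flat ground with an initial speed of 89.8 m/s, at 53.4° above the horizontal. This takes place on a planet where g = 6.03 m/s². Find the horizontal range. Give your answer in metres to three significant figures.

vₓ = 89.80 cos 53.4° = 53.54 m/s; v_y0 = 89.80 sin 53.4° = 72.09 m/s.
With up positive and y = 0 at the ground: y(t) = 30.1 + (72.09) t − 3.015 t². Setting y = 0 and taking the positive root: t = [72.09 + √(72.09² + 2·6.03·30.1)] / 6.03 = (72.09 + 74.57) / 6.03 = 24.32 s.
Horizontal distance: R = vₓ t = 53.54 × 24.32 = 1302 m.

1300 m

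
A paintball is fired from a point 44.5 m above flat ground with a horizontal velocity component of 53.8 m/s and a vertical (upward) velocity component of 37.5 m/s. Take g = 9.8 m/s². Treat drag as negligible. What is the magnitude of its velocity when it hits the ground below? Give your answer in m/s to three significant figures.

71.9 m/s

Vertical motion (up positive, ground at y = 0): 4.900 t² − (37.50) t − 44.5 = 0, so t = (37.50 + √(37.50² + 2·9.80·44.5)) / 9.80 = (37.50 + 47.73) / 9.80 = 8.697 s.
Vertical velocity at impact: v_y = v_y0 − g t = 37.50 − 9.80 × 8.697 = −47.73 m/s.
Speed: |v| = √(vₓ² + v_y²) = √(53.80² + 47.73²) = 71.92 m/s.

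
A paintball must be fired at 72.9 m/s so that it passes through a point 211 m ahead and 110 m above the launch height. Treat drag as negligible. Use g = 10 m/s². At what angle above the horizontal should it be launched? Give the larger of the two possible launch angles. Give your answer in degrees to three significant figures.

Trajectory: y = x tanθ − g x² (1 + tan²θ)/(2v₀²). With x = 211, y = 110, v₀ = 72.9, g = 10.0:
41.89 tan²θ − 211 tanθ + (151.9) = 0.
tanθ = [211 ± √(211² − 4 × 41.89 × (151.9))] / (2 × 41.89) = (211 ± 138.1) / 83.77, giving tanθ = 0.8702 or 4.167.
θ = 41.03° or 76.51°; the larger is 76.51°.

76.5°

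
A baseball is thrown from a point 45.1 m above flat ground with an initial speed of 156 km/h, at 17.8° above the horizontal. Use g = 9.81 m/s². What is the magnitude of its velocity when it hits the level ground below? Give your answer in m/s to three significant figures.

52.6 m/s

Convert: 156 km/h = 156/3.6 = 43.33 m/s.
Resolve: vₓ = 43.33 cos 17.8° = 41.26 m/s and v_y0 = 43.33 sin 17.8° = 13.25 m/s.
With up positive and y = 0 at the ground: y(t) = 45.1 + (13.25) t − 4.905 t². Setting y = 0 and taking the positive root: t = [13.25 + √(13.25² + 2·9.81·45.1)] / 9.81 = (13.25 + 32.56) / 9.81 = 4.670 s.
Vertical velocity at impact: v_y = v_y0 − g t = 13.25 − 9.81 × 4.670 = −32.56 m/s.
Speed: |v| = √(vₓ² + v_y²) = √(41.26² + 32.56²) = 52.56 m/s.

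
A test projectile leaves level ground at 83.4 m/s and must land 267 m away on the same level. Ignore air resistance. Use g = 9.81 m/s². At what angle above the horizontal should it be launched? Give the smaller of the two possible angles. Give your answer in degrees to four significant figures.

11.06°

Level-ground range R = v₀² sin(2θ)/g ⇒ sin(2θ) = gR/v₀² = 9.81 × 267 / 83.4² = 0.3766.
2θ = 22.12° or 180° − 22.12° = 157.9°, so θ = 11.06° or 78.94°.
The smaller angle is 11.06°.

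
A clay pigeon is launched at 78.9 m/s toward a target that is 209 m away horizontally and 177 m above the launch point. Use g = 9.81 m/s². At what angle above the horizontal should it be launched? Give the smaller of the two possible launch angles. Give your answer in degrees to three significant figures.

52.1°

Trajectory: y = x tanθ − g x² (1 + tan²θ)/(2v₀²). With x = 209, y = 177, v₀ = 78.9, g = 9.81:
34.42 tan²θ − 209 tanθ + (211.4) = 0.
tanθ = [209 ± √(209² − 4 × 34.42 × (211.4))] / (2 × 34.42) = (209 ± 120.7) / 68.83, giving tanθ = 1.282 or 4.790.
θ = 52.05° or 78.21°; the smaller is 52.05°.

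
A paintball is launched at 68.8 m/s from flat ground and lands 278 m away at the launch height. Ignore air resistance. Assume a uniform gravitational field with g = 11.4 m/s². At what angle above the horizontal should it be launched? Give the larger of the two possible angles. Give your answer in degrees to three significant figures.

69.0°

R = v₀² sin 2θ / g gives sin 2θ = gR/v₀² = 11.4·278/68.8² = 0.6695.
2θ = 42.03° or 180° − 42.03° = 138.0°, so θ = 21.02° or 68.98°.
The larger angle is 68.98°.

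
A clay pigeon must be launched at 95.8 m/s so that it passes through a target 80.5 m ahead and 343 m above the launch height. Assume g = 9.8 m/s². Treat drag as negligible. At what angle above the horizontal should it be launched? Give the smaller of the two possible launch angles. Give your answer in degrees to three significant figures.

Trajectory: y = x tanθ − g x² (1 + tan²θ)/(2v₀²). With x = 80.5, y = 343, v₀ = 95.8, g = 9.80:
3.460 tan²θ − 80.5 tanθ + (346.5) = 0.
tanθ = [80.5 ± √(80.5² − 4 × 3.460 × (346.5))] / (2 × 3.460) = (80.5 ± 41.05) / 6.920, giving tanθ = 5.700 or 17.57.
θ = 80.05° or 86.74°; the smaller is 80.05°.

80.1°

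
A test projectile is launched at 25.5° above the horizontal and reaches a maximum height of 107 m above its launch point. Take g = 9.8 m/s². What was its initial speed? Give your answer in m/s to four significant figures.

106.4 m/s

At the peak v_y = 0, so v_y0 = √(2gH) = √(2 × 9.80 × 107) = 45.80 m/s.
v_y0 = v₀ sin θ ⇒ v₀ = 45.80 / sin 25.5° = 106.4 m/s.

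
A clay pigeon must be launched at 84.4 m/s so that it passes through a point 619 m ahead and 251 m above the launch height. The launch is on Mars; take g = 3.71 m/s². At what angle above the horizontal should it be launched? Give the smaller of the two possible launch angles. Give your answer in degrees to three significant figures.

32.2°

Trajectory: y = x tanθ − g x² (1 + tan²θ)/(2v₀²). With x = 619, y = 251, v₀ = 84.4, g = 3.71:
99.78 tan²θ − 619 tanθ + (350.8) = 0.
tanθ = [619 ± √(619² − 4 × 99.78 × (350.8))] / (2 × 99.78) = (619 ± 493.1) / 199.6, giving tanθ = 0.6308 or 5.573.
θ = 32.25° or 79.83°; the smaller is 32.25°.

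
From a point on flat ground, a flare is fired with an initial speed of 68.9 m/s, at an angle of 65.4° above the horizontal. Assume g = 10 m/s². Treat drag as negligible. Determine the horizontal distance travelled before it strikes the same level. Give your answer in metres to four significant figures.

vₓ = 68.90 cos 65.4° = 28.68 m/s; v_y0 = 68.90 sin 65.4° = 62.65 m/s.
Flight time T = 2 v_y0 / g = 12.53 s.
Horizontal distance R = vₓ T = 28.68 × 12.53 = 359.4 m.

359.4 m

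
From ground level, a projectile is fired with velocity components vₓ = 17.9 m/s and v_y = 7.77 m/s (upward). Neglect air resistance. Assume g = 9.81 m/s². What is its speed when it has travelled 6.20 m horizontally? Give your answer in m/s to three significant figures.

18.4 m/s

x = vₓ t ⇒ t = 6.20/17.90 = 0.3464 s.
Vertical velocity there: v_y = v_y0 − g t = 7.770 − 9.81 × 0.3464 = 4.372 m/s.
Speed: √(vₓ² + v_y²) = √(17.90² + 4.372²) = 18.43 m/s.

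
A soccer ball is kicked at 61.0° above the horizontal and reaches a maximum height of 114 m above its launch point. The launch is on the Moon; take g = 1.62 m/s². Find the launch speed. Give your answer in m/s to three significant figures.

At the peak v_y = 0, so v_y0 = √(2gH) = √(2 × 1.62 × 114) = 19.22 m/s.
v_y0 = v₀ sin θ ⇒ v₀ = 19.22 / sin 61.0° = 21.97 m/s.

22.0 m/s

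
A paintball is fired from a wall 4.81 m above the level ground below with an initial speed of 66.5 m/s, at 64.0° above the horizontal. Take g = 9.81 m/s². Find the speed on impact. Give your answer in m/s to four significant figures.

Resolve: vₓ = 66.50 cos 64.0° = 29.15 m/s and v_y0 = 66.50 sin 64.0° = 59.77 m/s.
Vertical motion (up positive, ground at y = 0): 4.905 t² − (59.77) t − 4.81 = 0, so t = (59.77 + √(59.77² + 2·9.81·4.81)) / 9.81 = (59.77 + 60.55) / 9.81 = 12.27 s.
Vertical velocity at impact: v_y = v_y0 − g t = 59.77 − 9.81 × 12.27 = −60.55 m/s.
Speed: |v| = √(vₓ² + v_y²) = √(29.15² + 60.55²) = 67.21 m/s.

67.21 m/s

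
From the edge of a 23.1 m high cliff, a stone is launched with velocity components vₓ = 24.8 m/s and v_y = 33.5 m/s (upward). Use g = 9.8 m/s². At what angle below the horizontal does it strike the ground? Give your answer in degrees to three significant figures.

58.0°

Vertical motion (up positive, ground at y = 0): 4.900 t² − (33.50) t − 23.1 = 0, so t = (33.50 + √(33.50² + 2·9.80·23.1)) / 9.80 = (33.50 + 39.69) / 9.80 = 7.468 s.
At impact: v_y = v_y0 − g t = −39.69 m/s; vₓ = 24.80 m/s.
Angle below horizontal: arctan(|v_y|/vₓ) = arctan(39.69/24.80) = 58.00°.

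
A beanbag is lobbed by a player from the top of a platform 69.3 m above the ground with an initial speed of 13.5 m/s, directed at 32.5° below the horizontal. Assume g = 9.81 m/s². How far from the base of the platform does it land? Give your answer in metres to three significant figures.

Resolve: vₓ = 13.50 cos 32.5° = 11.39 m/s and v_y0 = −7.254 m/s (downward).
The projectile lands when y = 69.3 + (−7.254) t − ½·9.81·t² = 0. Positive root: t = (−7.254 + √(7.254² + 2·9.81·69.3)) / 9.81 = (−7.254 + 37.58) / 9.81 = 3.091 s.
Horizontal distance: R = vₓ t = 11.39 × 3.091 = 35.20 m.

35.2 m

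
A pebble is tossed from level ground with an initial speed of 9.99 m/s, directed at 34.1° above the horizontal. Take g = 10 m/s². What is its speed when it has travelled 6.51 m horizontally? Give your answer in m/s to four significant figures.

vₓ = 9.990 cos 34.1° = 8.272 m/s; v_y0 = 9.990 sin 34.1° = 5.601 m/s.
At x = 6.51 m, t = x/vₓ = 6.51/8.272 = 0.7870 s.
Vertical velocity there: v_y = v_y0 − g t = 5.601 − 10.0 × 0.7870 = −2.269 m/s.
Speed: √(vₓ² + v_y²) = √(8.272² + 2.269²) = 8.578 m/s.

8.578 m/s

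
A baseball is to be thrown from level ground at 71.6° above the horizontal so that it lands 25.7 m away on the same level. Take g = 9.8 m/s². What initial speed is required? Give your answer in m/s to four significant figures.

20.50 m/s

Level-ground range: R = v₀² sin(2θ)/g, so v₀ = √(gR / sin 2θ).
v₀ = √(9.80 × 25.7 / sin 143.2°) = √(251.9 / 0.5990) = √420.45 = 20.50 m/s.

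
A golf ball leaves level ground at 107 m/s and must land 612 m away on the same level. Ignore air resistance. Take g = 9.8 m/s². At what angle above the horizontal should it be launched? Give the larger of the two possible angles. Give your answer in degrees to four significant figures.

74.20°

From R = (v₀²/g) sin 2θ: sin 2θ = 9.80 × 612 / 11449 = 0.5239.
2θ = 31.59° or 180° − 31.59° = 148.4°, so θ = 15.80° or 74.20°.
The larger angle is 74.20°.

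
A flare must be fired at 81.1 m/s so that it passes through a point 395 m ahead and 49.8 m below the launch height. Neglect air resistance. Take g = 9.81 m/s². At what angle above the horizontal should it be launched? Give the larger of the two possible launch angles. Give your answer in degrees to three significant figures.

Trajectory: y = x tanθ − g x² (1 + tan²θ)/(2v₀²). With x = 395, y = −49.8, v₀ = 81.1, g = 9.81:
116.4 tan²θ − 395 tanθ + (66.56) = 0.
tanθ = [395 ± √(395² − 4 × 116.4 × (66.56))] / (2 × 116.4) = (395 ± 353.6) / 232.7, giving tanθ = 0.1778 or 3.217.
θ = 10.08° or 72.73°; the larger is 72.73°.

72.7°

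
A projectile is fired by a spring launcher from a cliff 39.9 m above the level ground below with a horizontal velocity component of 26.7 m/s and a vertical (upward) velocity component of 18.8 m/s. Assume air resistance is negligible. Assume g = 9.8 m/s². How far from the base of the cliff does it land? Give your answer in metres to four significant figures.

The projectile lands when y = 39.9 + (18.80) t − ½·9.80·t² = 0. Positive root: t = (18.80 + √(18.80² + 2·9.80·39.9)) / 9.80 = (18.80 + 33.70) / 9.80 = 5.357 s.
Horizontal distance: R = vₓ t = 26.70 × 5.357 = 143.0 m.

143.0 m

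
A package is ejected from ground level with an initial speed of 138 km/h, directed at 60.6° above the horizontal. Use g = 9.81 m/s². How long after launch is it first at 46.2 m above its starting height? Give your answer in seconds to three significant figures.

Convert: 138 km/h = 138/3.6 = 38.33 m/s.
vₓ = 38.33 cos 60.6° = 18.82 m/s; v_y0 = 38.33 sin 60.6° = 33.40 m/s.
Set y = v_y0 t − ½ g t² = 46.2: 4.905 t² − 33.40 t + 46.2 = 0.
Quadratic formula: t = (33.40 ± √208.88) / 9.81 = (33.40 ± 14.45) / 9.81 → t = 1.931 s or 4.878 s.
The first (ascending) time is 1.931 s.

1.93 s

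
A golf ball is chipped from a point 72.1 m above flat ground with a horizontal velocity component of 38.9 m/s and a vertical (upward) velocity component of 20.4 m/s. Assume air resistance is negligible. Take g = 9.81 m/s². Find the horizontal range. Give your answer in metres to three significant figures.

Vertical motion (up positive, ground at y = 0): 4.905 t² − (20.40) t − 72.1 = 0, so t = (20.40 + √(20.40² + 2·9.81·72.1)) / 9.81 = (20.40 + 42.79) / 9.81 = 6.441 s.
Horizontal distance: R = vₓ t = 38.90 × 6.441 = 250.6 m.

251 m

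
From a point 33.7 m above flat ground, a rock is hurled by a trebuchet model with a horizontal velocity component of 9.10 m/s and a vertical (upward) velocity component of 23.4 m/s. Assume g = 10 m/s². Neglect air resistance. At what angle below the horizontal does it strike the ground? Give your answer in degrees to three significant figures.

With up positive and y = 0 at the ground: y(t) = 33.7 + (23.40) t − 5.000 t². Setting y = 0 and taking the positive root: t = [23.40 + √(23.40² + 2·10.0·33.7)] / 10.0 = (23.40 + 34.95) / 10.0 = 5.835 s.
At impact: v_y = v_y0 − g t = −34.95 m/s; vₓ = 9.100 m/s.
Angle below horizontal: arctan(|v_y|/vₓ) = arctan(34.95/9.100) = 75.41°.

75.4°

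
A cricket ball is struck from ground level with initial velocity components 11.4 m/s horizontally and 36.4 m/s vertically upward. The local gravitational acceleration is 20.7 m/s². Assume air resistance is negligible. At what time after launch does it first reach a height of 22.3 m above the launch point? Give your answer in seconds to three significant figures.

Require v_y0 t − ½ g t² = 22.3, i.e. 10.35 t² − 36.40 t + 22.3 = 0.
t = [36.40 ± √(36.40² − 2·20.7·22.3)] / 20.7 = (36.40 ± 20.04) / 20.7, so t = 0.7902 s or t = 2.727 s.
The first (ascending) time is 0.7902 s.

0.790 s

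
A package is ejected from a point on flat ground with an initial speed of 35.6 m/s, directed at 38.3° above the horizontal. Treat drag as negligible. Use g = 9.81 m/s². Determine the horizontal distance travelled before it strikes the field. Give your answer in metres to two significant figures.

Resolve: vₓ = 35.60 cos 38.3° = 27.94 m/s and v_y0 = 35.60 sin 38.3° = 22.06 m/s.
Time aloft: T = 2 v_y0 / g = 2 × 22.06 / 9.81 = 4.498 s.
Horizontal distance R = vₓ T = 27.94 × 4.498 = 125.7 m.

130 m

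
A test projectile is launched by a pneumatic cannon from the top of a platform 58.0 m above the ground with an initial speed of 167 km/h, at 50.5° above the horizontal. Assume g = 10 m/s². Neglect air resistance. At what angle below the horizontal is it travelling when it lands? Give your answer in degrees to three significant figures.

Convert: 167 km/h = 167/3.6 = 46.39 m/s.
Resolve: vₓ = 46.39 cos 50.5° = 29.51 m/s and v_y0 = 46.39 sin 50.5° = 35.79 m/s.
The projectile lands when y = 58.0 + (35.79) t − ½·10.0·t² = 0. Positive root: t = (35.79 + √(35.79² + 2·10.0·58.0)) / 10.0 = (35.79 + 49.41) / 10.0 = 8.520 s.
At impact: v_y = v_y0 − g t = −49.41 m/s; vₓ = 29.51 m/s.
Angle below horizontal: arctan(|v_y|/vₓ) = arctan(49.41/29.51) = 59.15°.

59.2°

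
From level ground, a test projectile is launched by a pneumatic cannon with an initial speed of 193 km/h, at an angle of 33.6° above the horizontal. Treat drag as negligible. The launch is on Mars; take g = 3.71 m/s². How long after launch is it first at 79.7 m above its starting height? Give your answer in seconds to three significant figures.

3.42 s

Convert: 193 km/h = 193/3.6 = 53.61 m/s.
Components: vₓ = 53.61 cos 33.6° = 44.65 m/s, v_y0 = 53.61 sin 33.6° = 29.67 m/s.
Require v_y0 t − ½ g t² = 79.7, i.e. 1.855 t² − 29.67 t + 79.7 = 0.
t = [29.67 ± √(29.67² − 2·3.71·79.7)] / 3.71 = (29.67 ± 16.99) / 3.71, so t = 3.416 s or t = 12.58 s.
The first (ascending) time is 3.416 s.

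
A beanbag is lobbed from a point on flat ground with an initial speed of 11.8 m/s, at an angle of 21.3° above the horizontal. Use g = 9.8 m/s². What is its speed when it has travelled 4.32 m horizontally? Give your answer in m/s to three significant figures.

Horizontal component vₓ = 11.80 cos 21.3° = 10.99 m/s; vertical v_y0 = 11.80 sin 21.3° = 4.286 m/s.
x = vₓ t ⇒ t = 4.32/10.99 = 0.3929 s.
Vertical velocity there: v_y = v_y0 − g t = 4.286 − 9.80 × 0.3929 = 0.4355 m/s.
Speed: √(vₓ² + v_y²) = √(10.99² + 0.4355²) = 11.00 m/s.

11.0 m/s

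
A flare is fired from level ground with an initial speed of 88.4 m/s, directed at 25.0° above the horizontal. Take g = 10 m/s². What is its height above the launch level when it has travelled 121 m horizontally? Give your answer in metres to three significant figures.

Resolve: vₓ = 88.40 cos 25.0° = 80.12 m/s and v_y0 = 88.40 sin 25.0° = 37.36 m/s.
At x = 121 m, t = x/vₓ = 121/80.12 = 1.510 s.
Height: y = v_y0 t − ½ g t² = 37.36 × 1.510 − 5.000 × 1.510² = 56.42 − 11.40 = 45.02 m.

45.0 m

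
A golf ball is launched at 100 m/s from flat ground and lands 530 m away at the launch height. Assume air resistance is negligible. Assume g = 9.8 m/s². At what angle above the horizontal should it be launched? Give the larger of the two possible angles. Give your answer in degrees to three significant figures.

R = v₀² sin 2θ / g gives sin 2θ = gR/v₀² = 9.80·530/100² = 0.5194.
2θ = 31.29° or 180° − 31.29° = 148.7°, so θ = 15.65° or 74.35°.
The larger angle is 74.35°.

74.4°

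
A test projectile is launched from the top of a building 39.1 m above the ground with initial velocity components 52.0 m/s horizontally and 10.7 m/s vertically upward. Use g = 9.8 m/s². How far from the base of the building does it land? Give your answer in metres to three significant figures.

Vertical motion (up positive, ground at y = 0): 4.900 t² − (10.70) t − 39.1 = 0, so t = (10.70 + √(10.70² + 2·9.80·39.1)) / 9.80 = (10.70 + 29.68) / 9.80 = 4.120 s.
Horizontal distance: R = vₓ t = 52.00 × 4.120 = 214.3 m.

214 m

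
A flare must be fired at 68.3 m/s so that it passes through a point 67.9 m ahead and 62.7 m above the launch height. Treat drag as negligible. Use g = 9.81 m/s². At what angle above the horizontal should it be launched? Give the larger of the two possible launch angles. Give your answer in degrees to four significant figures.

Trajectory: y = x tanθ − g x² (1 + tan²θ)/(2v₀²). With x = 67.9, y = 62.7, v₀ = 68.3, g = 9.81:
4.848 tan²θ − 67.9 tanθ + (67.55) = 0.
tanθ = [67.9 ± √(67.9² − 4 × 4.848 × (67.55))] / (2 × 4.848) = (67.9 ± 57.45) / 9.695, giving tanθ = 1.078 or 12.93.
θ = 47.14° or 85.58°; the larger is 85.58°.

85.58°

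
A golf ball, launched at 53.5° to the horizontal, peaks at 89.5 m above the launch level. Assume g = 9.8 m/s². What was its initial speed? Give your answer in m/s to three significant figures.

52.1 m/s

At the peak v_y = 0, so v_y0 = √(2gH) = √(2 × 9.80 × 89.5) = 41.88 m/s.
v_y0 = v₀ sin θ ⇒ v₀ = 41.88 / sin 53.5° = 52.10 m/s.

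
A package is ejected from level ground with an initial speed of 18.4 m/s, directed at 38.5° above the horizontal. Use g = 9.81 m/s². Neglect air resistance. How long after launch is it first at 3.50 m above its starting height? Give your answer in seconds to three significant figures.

Components: vₓ = 18.40 cos 38.5° = 14.40 m/s, v_y0 = 18.40 sin 38.5° = 11.45 m/s.
Set y = v_y0 t − ½ g t² = 3.50: 4.905 t² − 11.45 t + 3.50 = 0.
Quadratic formula: t = (11.45 ± √62.530) / 9.81 = (11.45 ± 7.908) / 9.81 → t = 0.3615 s or 1.974 s.
The first (ascending) time is 0.3615 s.

0.362 s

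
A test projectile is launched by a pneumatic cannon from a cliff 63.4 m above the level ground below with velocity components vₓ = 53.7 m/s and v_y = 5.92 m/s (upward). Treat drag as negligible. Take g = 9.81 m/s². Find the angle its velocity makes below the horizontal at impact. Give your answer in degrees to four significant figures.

33.66°

Vertical motion (up positive, ground at y = 0): 4.905 t² − (5.920) t − 63.4 = 0, so t = (5.920 + √(5.920² + 2·9.81·63.4)) / 9.81 = (5.920 + 35.76) / 9.81 = 4.249 s.
At impact: v_y = v_y0 − g t = −35.76 m/s; vₓ = 53.70 m/s.
Angle below horizontal: arctan(|v_y|/vₓ) = arctan(35.76/53.70) = 33.66°.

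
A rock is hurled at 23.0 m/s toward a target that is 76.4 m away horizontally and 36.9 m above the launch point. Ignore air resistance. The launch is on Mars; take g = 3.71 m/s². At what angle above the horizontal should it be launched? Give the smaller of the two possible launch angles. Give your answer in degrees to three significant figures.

46.2°

Trajectory: y = x tanθ − g x² (1 + tan²θ)/(2v₀²). With x = 76.4, y = 36.9, v₀ = 23.0, g = 3.71:
20.47 tan²θ − 76.4 tanθ + (57.37) = 0.
tanθ = [76.4 ± √(76.4² − 4 × 20.47 × (57.37))] / (2 × 20.47) = (76.4 ± 33.77) / 40.94, giving tanθ = 1.041 or 2.691.
θ = 46.16° or 69.62°; the smaller is 46.16°.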